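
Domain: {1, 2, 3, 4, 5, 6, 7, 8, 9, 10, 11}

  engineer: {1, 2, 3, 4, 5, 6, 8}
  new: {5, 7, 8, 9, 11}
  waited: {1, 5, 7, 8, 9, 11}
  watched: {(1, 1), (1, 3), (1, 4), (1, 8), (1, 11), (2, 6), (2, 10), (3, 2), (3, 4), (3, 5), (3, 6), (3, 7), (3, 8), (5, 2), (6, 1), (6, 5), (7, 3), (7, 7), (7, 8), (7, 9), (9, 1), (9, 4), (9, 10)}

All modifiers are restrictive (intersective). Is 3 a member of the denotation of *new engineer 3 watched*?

⟦3 watched⟧ = {x : ⟨3, x⟩ ∈ ⟦watched⟧} = {2, 4, 5, 6, 7, 8}
⟦engineer⟧ = {1, 2, 3, 4, 5, 6, 8}
… ∩ ⟦3 watched⟧ = {1, 2, 3, 4, 5, 6, 8} ∩ {2, 4, 5, 6, 7, 8} = {2, 4, 5, 6, 8}
… ∩ ⟦new⟧ = {2, 4, 5, 6, 8} ∩ {5, 7, 8, 9, 11} = {5, 8}
⟦new engineer 3 watched⟧ = {5, 8}; 3 ∉ this set.

no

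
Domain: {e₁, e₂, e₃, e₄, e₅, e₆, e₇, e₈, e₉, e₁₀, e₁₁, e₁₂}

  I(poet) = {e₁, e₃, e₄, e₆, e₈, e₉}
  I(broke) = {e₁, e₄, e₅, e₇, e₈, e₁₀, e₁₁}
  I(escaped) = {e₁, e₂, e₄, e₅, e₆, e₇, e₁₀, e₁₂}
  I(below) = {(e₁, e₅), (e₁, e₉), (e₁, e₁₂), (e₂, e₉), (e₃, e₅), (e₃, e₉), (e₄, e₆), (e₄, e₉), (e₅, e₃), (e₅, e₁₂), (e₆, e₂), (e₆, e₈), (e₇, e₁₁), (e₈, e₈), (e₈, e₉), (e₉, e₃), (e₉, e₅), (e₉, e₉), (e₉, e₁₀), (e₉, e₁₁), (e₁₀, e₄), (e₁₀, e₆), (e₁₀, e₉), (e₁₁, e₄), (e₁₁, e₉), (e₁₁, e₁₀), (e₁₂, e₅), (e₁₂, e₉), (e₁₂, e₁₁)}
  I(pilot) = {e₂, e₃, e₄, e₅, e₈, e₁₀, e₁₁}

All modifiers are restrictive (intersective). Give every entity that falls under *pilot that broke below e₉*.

{e₄, e₈, e₁₀, e₁₁}

⟦that broke⟧ = ⟦broke⟧ = {e₁, e₄, e₅, e₇, e₈, e₁₀, e₁₁}
⟦below e₉⟧ = {x : ⟨x, e₉⟩ ∈ ⟦below⟧} = {e₁, e₂, e₃, e₄, e₈, e₉, e₁₀, e₁₁, e₁₂}
⟦pilot⟧ = {e₂, e₃, e₄, e₅, e₈, e₁₀, e₁₁}
… ∩ ⟦that broke⟧ = {e₂, e₃, e₄, e₅, e₈, e₁₀, e₁₁} ∩ {e₁, e₄, e₅, e₇, e₈, e₁₀, e₁₁} = {e₄, e₅, e₈, e₁₀, e₁₁}
… ∩ ⟦below e₉⟧ = {e₄, e₅, e₈, e₁₀, e₁₁} ∩ {e₁, e₂, e₃, e₄, e₈, e₉, e₁₀, e₁₁, e₁₂} = {e₄, e₈, e₁₀, e₁₁}
So ⟦pilot that broke below e₉⟧ = {e₄, e₈, e₁₀, e₁₁}.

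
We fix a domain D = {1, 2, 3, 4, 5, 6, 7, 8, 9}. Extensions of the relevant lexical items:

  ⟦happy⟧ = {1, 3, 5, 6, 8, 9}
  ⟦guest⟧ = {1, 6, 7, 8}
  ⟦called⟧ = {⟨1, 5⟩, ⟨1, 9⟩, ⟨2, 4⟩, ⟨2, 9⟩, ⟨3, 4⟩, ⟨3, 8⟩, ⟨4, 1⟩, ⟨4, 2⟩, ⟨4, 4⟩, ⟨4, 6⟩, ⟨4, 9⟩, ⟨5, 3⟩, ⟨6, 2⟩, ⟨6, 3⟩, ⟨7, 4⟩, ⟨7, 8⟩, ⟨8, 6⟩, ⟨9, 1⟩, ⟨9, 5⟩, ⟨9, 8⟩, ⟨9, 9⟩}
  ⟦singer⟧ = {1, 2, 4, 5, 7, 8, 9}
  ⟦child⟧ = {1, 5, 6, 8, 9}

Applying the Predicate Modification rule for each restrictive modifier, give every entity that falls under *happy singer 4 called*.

{1, 9}

⟦4 called⟧ = {x : ⟨4, x⟩ ∈ ⟦called⟧} = {1, 2, 4, 6, 9}
⟦singer⟧ = {1, 2, 4, 5, 7, 8, 9}
… ∩ ⟦4 called⟧ = {1, 2, 4, 5, 7, 8, 9} ∩ {1, 2, 4, 6, 9} = {1, 2, 4, 9}
… ∩ ⟦happy⟧ = {1, 2, 4, 9} ∩ {1, 3, 5, 6, 8, 9} = {1, 9}
So ⟦happy singer 4 called⟧ = {1, 9}.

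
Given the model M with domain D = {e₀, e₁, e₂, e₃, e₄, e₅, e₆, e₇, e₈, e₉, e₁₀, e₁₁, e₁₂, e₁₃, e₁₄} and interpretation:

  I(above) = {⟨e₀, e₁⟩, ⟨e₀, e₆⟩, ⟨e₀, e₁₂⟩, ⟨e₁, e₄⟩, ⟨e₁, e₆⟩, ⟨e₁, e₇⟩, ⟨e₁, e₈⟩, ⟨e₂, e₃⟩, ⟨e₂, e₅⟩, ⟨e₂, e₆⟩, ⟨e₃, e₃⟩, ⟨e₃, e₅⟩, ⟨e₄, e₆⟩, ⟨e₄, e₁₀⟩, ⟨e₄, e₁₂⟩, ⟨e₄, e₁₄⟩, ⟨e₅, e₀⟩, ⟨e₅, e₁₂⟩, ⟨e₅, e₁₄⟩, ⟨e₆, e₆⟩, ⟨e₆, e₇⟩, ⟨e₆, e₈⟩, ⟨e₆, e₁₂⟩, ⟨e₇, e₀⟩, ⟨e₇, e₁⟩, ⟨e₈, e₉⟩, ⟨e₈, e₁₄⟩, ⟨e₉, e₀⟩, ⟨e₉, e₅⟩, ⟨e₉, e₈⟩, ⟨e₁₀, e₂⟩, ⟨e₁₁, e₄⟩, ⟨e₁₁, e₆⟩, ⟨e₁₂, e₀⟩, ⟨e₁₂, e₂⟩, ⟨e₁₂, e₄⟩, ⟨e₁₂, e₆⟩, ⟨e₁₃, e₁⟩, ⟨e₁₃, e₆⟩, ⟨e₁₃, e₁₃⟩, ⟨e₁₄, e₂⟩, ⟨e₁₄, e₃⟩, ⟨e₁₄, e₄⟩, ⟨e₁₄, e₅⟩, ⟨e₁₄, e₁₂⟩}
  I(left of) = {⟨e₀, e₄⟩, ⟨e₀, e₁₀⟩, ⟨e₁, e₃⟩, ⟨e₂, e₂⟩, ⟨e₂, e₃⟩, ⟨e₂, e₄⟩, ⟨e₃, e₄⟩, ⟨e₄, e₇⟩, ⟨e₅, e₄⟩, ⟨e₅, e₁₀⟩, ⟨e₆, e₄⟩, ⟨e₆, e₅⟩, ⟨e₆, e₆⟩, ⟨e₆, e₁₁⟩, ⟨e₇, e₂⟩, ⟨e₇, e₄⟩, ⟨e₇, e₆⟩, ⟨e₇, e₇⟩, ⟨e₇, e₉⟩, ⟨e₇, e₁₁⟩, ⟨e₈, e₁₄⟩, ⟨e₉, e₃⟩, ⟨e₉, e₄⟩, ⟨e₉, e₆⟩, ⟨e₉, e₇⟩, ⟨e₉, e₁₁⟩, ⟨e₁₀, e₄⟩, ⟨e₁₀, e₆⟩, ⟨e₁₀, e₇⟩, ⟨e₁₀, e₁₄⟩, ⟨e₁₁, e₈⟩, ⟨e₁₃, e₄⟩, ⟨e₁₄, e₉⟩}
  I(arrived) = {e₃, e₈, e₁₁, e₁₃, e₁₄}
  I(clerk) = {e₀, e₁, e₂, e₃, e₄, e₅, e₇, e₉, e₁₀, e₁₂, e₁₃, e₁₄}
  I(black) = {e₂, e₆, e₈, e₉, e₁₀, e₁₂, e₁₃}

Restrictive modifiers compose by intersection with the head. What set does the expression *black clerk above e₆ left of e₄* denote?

{e₂, e₁₃}

⟦above e₆⟧ = {x : ⟨x, e₆⟩ ∈ ⟦above⟧} = {e₀, e₁, e₂, e₄, e₆, e₁₁, e₁₂, e₁₃}
⟦left of e₄⟧ = {x : ⟨x, e₄⟩ ∈ ⟦left of⟧} = {e₀, e₂, e₃, e₅, e₆, e₇, e₉, e₁₀, e₁₃}
⟦clerk⟧ = {e₀, e₁, e₂, e₃, e₄, e₅, e₇, e₉, e₁₀, e₁₂, e₁₃, e₁₄}
… ∩ ⟦above e₆⟧ = {e₀, e₁, e₂, e₃, e₄, e₅, e₇, e₉, e₁₀, e₁₂, e₁₃, e₁₄} ∩ {e₀, e₁, e₂, e₄, e₆, e₁₁, e₁₂, e₁₃} = {e₀, e₁, e₂, e₄, e₁₂, e₁₃}
… ∩ ⟦left of e₄⟧ = {e₀, e₁, e₂, e₄, e₁₂, e₁₃} ∩ {e₀, e₂, e₃, e₅, e₆, e₇, e₉, e₁₀, e₁₃} = {e₀, e₂, e₁₃}
… ∩ ⟦black⟧ = {e₀, e₂, e₁₃} ∩ {e₂, e₆, e₈, e₉, e₁₀, e₁₂, e₁₃} = {e₂, e₁₃}
So ⟦black clerk above e₆ left of e₄⟧ = {e₂, e₁₃}.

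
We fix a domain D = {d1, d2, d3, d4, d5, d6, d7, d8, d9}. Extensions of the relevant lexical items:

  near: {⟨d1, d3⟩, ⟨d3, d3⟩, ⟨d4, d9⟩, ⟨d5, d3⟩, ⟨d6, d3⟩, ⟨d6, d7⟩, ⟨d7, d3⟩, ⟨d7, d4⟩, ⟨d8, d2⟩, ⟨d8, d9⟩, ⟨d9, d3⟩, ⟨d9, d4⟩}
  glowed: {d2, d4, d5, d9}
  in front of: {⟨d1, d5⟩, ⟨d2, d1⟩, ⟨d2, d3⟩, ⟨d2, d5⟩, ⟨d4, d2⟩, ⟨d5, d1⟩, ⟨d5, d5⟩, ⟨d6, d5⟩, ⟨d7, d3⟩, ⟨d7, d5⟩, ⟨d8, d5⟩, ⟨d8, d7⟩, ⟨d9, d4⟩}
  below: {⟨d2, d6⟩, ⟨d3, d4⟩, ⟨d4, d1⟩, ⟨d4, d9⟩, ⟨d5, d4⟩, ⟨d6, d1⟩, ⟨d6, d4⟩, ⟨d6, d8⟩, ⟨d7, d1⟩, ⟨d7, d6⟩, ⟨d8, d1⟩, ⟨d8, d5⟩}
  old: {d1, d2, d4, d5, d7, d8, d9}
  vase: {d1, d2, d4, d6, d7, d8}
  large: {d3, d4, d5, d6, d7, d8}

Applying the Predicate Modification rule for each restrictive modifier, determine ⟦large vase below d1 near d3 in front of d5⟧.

{d6, d7}

⟦below d1⟧ = {x : ⟨x, d1⟩ ∈ ⟦below⟧} = {d4, d6, d7, d8}
⟦near d3⟧ = {x : ⟨x, d3⟩ ∈ ⟦near⟧} = {d1, d3, d5, d6, d7, d9}
⟦in front of d5⟧ = {x : ⟨x, d5⟩ ∈ ⟦in front of⟧} = {d1, d2, d5, d6, d7, d8}
⟦vase⟧ = {d1, d2, d4, d6, d7, d8}
… ∩ ⟦below d1⟧ = {d1, d2, d4, d6, d7, d8} ∩ {d4, d6, d7, d8} = {d4, d6, d7, d8}
… ∩ ⟦near d3⟧ = {d4, d6, d7, d8} ∩ {d1, d3, d5, d6, d7, d9} = {d6, d7}
… ∩ ⟦in front of d5⟧ = {d6, d7} ∩ {d1, d2, d5, d6, d7, d8} = {d6, d7}
… ∩ ⟦large⟧ = {d6, d7} ∩ {d3, d4, d5, d6, d7, d8} = {d6, d7}
So ⟦large vase below d1 near d3 in front of d5⟧ = {d6, d7}.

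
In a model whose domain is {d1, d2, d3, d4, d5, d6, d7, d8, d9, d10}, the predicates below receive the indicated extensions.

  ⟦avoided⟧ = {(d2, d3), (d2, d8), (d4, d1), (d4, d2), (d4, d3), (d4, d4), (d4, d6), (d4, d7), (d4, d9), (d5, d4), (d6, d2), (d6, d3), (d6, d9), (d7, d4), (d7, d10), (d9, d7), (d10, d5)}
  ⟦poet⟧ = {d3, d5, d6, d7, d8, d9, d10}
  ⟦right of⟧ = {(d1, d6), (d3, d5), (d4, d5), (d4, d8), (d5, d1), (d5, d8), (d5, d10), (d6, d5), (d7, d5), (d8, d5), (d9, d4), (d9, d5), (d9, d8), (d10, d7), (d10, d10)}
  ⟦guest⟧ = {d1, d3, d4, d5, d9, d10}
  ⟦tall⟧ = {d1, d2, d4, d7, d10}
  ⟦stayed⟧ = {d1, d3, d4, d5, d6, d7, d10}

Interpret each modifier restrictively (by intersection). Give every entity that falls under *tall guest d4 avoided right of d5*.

⟦d4 avoided⟧ = {x : ⟨d4, x⟩ ∈ ⟦avoided⟧} = {d1, d2, d3, d4, d6, d7, d9}
⟦right of d5⟧ = {x : ⟨x, d5⟩ ∈ ⟦right of⟧} = {d3, d4, d6, d7, d8, d9}
⟦guest⟧ = {d1, d3, d4, d5, d9, d10}
… ∩ ⟦d4 avoided⟧ = {d1, d3, d4, d5, d9, d10} ∩ {d1, d2, d3, d4, d6, d7, d9} = {d1, d3, d4, d9}
… ∩ ⟦right of d5⟧ = {d1, d3, d4, d9} ∩ {d3, d4, d6, d7, d8, d9} = {d3, d4, d9}
… ∩ ⟦tall⟧ = {d3, d4, d9} ∩ {d1, d2, d4, d7, d10} = {d4}
So ⟦tall guest d4 avoided right of d5⟧ = {d4}.

{d4}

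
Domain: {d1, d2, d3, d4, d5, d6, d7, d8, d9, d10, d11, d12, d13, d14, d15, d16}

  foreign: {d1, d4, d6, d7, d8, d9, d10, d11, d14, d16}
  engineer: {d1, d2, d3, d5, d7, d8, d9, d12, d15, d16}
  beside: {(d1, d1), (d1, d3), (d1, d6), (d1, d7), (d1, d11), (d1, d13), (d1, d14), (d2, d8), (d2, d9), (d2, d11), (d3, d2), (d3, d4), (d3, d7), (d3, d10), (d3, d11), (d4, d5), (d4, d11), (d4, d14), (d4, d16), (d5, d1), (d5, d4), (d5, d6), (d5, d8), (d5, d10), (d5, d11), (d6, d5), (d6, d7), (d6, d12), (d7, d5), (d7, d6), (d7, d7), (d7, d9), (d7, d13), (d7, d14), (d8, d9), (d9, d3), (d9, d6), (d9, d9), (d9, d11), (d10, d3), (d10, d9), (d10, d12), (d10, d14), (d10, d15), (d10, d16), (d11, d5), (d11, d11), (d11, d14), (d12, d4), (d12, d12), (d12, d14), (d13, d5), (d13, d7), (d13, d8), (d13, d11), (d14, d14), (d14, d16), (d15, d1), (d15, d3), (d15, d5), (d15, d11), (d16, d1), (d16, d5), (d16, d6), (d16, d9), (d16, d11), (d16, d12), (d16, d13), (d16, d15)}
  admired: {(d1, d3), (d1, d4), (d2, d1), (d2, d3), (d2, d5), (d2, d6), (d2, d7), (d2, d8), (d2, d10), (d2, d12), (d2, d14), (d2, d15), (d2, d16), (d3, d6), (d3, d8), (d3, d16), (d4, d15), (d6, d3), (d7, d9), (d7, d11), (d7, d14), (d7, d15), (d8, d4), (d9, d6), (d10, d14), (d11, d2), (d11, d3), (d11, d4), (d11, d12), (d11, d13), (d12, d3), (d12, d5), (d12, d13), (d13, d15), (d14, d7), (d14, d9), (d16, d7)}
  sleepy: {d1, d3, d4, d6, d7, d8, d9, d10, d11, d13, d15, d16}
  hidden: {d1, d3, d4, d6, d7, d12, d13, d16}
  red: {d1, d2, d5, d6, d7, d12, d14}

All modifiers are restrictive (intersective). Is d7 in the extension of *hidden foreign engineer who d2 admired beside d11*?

no

⟦who d2 admired⟧ = {x : ⟨d2, x⟩ ∈ ⟦admired⟧} = {d1, d3, d5, d6, d7, d8, d10, d12, d14, d15, d16}
⟦beside d11⟧ = {x : ⟨x, d11⟩ ∈ ⟦beside⟧} = {d1, d2, d3, d4, d5, d9, d11, d13, d15, d16}
⟦engineer⟧ = {d1, d2, d3, d5, d7, d8, d9, d12, d15, d16}
… ∩ ⟦who d2 admired⟧ = {d1, d2, d3, d5, d7, d8, d9, d12, d15, d16} ∩ {d1, d3, d5, d6, d7, d8, d10, d12, d14, d15, d16} = {d1, d3, d5, d7, d8, d12, d15, d16}
… ∩ ⟦beside d11⟧ = {d1, d3, d5, d7, d8, d12, d15, d16} ∩ {d1, d2, d3, d4, d5, d9, d11, d13, d15, d16} = {d1, d3, d5, d15, d16}
… ∩ ⟦hidden⟧ = {d1, d3, d5, d15, d16} ∩ {d1, d3, d4, d6, d7, d12, d13, d16} = {d1, d3, d16}
… ∩ ⟦foreign⟧ = {d1, d3, d16} ∩ {d1, d4, d6, d7, d8, d9, d10, d11, d14, d16} = {d1, d16}
⟦hidden foreign engineer who d2 admired beside d11⟧ = {d1, d16}; d7 ∉ this set.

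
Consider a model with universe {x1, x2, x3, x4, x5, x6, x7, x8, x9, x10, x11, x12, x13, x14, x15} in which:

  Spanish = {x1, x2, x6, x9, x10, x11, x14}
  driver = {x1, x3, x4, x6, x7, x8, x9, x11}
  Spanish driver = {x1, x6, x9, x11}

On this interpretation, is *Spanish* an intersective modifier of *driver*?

⟦Spanish⟧ ∩ ⟦driver⟧ = {x1, x2, x6, x9, x10, x11, x14} ∩ {x1, x3, x4, x6, x7, x8, x9, x11} = {x1, x6, x9, x11}
Observed ⟦Spanish driver⟧ = {x1, x6, x9, x11}.
These coincide, so the modifier is intersective here.

yes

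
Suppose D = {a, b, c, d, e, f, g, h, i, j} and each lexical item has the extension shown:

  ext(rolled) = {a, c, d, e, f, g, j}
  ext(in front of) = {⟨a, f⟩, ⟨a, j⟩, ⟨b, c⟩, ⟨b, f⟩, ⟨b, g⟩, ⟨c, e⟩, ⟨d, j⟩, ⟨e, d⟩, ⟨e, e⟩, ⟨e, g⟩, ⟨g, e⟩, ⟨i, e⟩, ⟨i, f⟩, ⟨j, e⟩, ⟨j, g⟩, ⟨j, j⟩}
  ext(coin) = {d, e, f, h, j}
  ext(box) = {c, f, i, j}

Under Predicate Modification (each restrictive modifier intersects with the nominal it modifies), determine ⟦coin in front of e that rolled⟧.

{e, j}

⟦in front of e⟧ = {x : ⟨x, e⟩ ∈ ⟦in front of⟧} = {c, e, g, i, j}
⟦that rolled⟧ = ⟦rolled⟧ = {a, c, d, e, f, g, j}
⟦coin⟧ = {d, e, f, h, j}
… ∩ ⟦in front of e⟧ = {d, e, f, h, j} ∩ {c, e, g, i, j} = {e, j}
… ∩ ⟦that rolled⟧ = {e, j} ∩ {a, c, d, e, f, g, j} = {e, j}
So ⟦coin in front of e that rolled⟧ = {e, j}.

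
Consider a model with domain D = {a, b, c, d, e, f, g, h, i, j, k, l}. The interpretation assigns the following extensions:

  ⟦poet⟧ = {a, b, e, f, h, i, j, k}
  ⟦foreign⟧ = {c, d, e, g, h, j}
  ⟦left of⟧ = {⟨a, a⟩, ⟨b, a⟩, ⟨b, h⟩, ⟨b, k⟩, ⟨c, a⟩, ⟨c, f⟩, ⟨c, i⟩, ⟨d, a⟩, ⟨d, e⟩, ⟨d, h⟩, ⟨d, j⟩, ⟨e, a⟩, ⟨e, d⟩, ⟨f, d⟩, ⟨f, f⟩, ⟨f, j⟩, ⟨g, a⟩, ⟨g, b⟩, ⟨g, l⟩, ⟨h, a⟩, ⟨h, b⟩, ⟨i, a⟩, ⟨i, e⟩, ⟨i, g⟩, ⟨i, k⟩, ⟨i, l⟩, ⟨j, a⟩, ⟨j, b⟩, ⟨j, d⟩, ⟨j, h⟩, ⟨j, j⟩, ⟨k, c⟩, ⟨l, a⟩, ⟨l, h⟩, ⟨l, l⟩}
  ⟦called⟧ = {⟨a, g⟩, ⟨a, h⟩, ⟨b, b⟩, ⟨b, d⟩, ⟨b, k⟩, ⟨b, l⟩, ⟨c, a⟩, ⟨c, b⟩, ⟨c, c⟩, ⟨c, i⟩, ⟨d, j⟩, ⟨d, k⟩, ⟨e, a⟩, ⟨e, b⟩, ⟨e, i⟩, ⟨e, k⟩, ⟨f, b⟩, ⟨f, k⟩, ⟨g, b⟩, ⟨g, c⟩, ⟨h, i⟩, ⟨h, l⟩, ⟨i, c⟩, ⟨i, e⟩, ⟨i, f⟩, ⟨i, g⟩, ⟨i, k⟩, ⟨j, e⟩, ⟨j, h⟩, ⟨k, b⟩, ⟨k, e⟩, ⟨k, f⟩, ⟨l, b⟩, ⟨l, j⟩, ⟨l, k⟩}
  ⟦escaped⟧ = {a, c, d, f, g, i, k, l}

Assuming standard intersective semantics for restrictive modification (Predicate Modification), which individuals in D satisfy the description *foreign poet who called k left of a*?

⟦who called k⟧ = {x : ⟨x, k⟩ ∈ ⟦called⟧} = {b, d, e, f, i, l}
⟦left of a⟧ = {x : ⟨x, a⟩ ∈ ⟦left of⟧} = {a, b, c, d, e, g, h, i, j, l}
⟦poet⟧ = {a, b, e, f, h, i, j, k}
… ∩ ⟦who called k⟧ = {a, b, e, f, h, i, j, k} ∩ {b, d, e, f, i, l} = {b, e, f, i}
… ∩ ⟦left of a⟧ = {b, e, f, i} ∩ {a, b, c, d, e, g, h, i, j, l} = {b, e, i}
… ∩ ⟦foreign⟧ = {b, e, i} ∩ {c, d, e, g, h, j} = {e}
So ⟦foreign poet who called k left of a⟧ = {e}.

{e}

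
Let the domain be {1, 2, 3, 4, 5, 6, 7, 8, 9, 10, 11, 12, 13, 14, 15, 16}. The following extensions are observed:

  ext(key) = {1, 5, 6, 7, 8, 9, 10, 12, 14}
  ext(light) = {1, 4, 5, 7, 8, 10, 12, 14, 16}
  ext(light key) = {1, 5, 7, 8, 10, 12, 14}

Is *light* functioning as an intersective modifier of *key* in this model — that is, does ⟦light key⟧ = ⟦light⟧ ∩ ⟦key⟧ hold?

yes

⟦light⟧ ∩ ⟦key⟧ = {1, 4, 5, 7, 8, 10, 12, 14, 16} ∩ {1, 5, 6, 7, 8, 9, 10, 12, 14} = {1, 5, 7, 8, 10, 12, 14}
Observed ⟦light key⟧ = {1, 5, 7, 8, 10, 12, 14}.
These coincide, so the modifier is intersective here.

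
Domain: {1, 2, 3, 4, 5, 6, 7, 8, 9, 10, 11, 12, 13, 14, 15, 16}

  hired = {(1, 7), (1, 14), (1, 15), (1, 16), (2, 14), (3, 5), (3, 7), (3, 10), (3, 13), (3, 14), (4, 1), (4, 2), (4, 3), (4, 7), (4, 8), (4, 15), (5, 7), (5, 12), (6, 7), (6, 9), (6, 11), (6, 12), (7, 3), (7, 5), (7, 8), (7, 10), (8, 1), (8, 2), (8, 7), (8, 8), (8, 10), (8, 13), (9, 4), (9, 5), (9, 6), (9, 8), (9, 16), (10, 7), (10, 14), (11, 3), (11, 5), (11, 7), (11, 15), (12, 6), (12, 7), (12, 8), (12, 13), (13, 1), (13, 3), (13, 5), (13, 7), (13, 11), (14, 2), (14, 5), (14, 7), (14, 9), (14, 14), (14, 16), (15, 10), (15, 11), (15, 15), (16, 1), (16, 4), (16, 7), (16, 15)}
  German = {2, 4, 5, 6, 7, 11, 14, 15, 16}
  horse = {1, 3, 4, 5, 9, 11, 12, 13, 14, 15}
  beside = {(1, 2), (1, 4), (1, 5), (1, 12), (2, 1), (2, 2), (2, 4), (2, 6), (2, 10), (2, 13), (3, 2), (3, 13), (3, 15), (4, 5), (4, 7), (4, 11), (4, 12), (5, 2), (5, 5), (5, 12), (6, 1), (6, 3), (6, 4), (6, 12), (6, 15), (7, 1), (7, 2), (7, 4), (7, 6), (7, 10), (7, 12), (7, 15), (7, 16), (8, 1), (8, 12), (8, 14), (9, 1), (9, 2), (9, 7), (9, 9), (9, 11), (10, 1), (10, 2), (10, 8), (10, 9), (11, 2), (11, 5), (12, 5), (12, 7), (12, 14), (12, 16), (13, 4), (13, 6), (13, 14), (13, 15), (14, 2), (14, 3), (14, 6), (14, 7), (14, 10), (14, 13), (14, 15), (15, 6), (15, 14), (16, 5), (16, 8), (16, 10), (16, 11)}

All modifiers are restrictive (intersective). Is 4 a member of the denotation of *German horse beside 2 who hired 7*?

⟦beside 2⟧ = {x : ⟨x, 2⟩ ∈ ⟦beside⟧} = {1, 2, 3, 5, 7, 9, 10, 11, 14}
⟦who hired 7⟧ = {x : ⟨x, 7⟩ ∈ ⟦hired⟧} = {1, 3, 4, 5, 6, 8, 10, 11, 12, 13, 14, 16}
⟦horse⟧ = {1, 3, 4, 5, 9, 11, 12, 13, 14, 15}
… ∩ ⟦beside 2⟧ = {1, 3, 4, 5, 9, 11, 12, 13, 14, 15} ∩ {1, 2, 3, 5, 7, 9, 10, 11, 14} = {1, 3, 5, 9, 11, 14}
… ∩ ⟦who hired 7⟧ = {1, 3, 5, 9, 11, 14} ∩ {1, 3, 4, 5, 6, 8, 10, 11, 12, 13, 14, 16} = {1, 3, 5, 11, 14}
… ∩ ⟦German⟧ = {1, 3, 5, 11, 14} ∩ {2, 4, 5, 6, 7, 11, 14, 15, 16} = {5, 11, 14}
⟦German horse beside 2 who hired 7⟧ = {5, 11, 14}; 4 ∉ this set.

no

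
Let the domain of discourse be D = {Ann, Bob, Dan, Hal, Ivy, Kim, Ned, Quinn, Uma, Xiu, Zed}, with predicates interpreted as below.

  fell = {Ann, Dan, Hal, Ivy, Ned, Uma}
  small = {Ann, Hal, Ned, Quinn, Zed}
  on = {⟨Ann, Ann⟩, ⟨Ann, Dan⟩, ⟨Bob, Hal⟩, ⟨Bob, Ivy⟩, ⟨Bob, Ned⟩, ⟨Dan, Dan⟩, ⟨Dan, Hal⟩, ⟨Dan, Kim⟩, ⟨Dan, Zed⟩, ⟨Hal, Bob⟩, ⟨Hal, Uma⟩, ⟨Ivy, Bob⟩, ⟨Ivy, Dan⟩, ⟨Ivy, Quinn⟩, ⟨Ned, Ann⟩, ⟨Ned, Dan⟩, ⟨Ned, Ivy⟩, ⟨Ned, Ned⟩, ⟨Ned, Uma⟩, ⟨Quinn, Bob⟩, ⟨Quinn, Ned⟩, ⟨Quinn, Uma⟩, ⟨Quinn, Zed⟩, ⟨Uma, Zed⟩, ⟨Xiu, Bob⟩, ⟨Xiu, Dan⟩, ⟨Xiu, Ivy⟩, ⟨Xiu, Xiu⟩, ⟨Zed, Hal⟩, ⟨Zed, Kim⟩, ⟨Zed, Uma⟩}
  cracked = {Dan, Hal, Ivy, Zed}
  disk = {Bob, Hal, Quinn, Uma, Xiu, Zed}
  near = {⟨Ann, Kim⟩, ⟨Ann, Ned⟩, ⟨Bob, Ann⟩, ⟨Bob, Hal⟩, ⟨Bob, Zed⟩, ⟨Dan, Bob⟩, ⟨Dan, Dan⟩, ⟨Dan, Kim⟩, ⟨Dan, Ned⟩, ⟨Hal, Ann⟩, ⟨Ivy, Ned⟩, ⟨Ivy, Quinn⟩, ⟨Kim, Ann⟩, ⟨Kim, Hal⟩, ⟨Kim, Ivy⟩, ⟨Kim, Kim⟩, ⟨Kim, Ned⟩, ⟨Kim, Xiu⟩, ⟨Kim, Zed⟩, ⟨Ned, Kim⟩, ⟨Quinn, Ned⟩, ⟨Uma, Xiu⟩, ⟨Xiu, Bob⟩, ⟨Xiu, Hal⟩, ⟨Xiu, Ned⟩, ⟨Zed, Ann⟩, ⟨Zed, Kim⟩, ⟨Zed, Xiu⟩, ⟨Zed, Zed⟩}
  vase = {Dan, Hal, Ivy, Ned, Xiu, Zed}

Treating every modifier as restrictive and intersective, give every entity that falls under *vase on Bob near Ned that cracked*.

{Ivy}

⟦on Bob⟧ = {x : ⟨x, Bob⟩ ∈ ⟦on⟧} = {Hal, Ivy, Quinn, Xiu}
⟦near Ned⟧ = {x : ⟨x, Ned⟩ ∈ ⟦near⟧} = {Ann, Dan, Ivy, Kim, Quinn, Xiu}
⟦that cracked⟧ = ⟦cracked⟧ = {Dan, Hal, Ivy, Zed}
⟦vase⟧ = {Dan, Hal, Ivy, Ned, Xiu, Zed}
… ∩ ⟦on Bob⟧ = {Dan, Hal, Ivy, Ned, Xiu, Zed} ∩ {Hal, Ivy, Quinn, Xiu} = {Hal, Ivy, Xiu}
… ∩ ⟦near Ned⟧ = {Hal, Ivy, Xiu} ∩ {Ann, Dan, Ivy, Kim, Quinn, Xiu} = {Ivy, Xiu}
… ∩ ⟦that cracked⟧ = {Ivy, Xiu} ∩ {Dan, Hal, Ivy, Zed} = {Ivy}
So ⟦vase on Bob near Ned that cracked⟧ = {Ivy}.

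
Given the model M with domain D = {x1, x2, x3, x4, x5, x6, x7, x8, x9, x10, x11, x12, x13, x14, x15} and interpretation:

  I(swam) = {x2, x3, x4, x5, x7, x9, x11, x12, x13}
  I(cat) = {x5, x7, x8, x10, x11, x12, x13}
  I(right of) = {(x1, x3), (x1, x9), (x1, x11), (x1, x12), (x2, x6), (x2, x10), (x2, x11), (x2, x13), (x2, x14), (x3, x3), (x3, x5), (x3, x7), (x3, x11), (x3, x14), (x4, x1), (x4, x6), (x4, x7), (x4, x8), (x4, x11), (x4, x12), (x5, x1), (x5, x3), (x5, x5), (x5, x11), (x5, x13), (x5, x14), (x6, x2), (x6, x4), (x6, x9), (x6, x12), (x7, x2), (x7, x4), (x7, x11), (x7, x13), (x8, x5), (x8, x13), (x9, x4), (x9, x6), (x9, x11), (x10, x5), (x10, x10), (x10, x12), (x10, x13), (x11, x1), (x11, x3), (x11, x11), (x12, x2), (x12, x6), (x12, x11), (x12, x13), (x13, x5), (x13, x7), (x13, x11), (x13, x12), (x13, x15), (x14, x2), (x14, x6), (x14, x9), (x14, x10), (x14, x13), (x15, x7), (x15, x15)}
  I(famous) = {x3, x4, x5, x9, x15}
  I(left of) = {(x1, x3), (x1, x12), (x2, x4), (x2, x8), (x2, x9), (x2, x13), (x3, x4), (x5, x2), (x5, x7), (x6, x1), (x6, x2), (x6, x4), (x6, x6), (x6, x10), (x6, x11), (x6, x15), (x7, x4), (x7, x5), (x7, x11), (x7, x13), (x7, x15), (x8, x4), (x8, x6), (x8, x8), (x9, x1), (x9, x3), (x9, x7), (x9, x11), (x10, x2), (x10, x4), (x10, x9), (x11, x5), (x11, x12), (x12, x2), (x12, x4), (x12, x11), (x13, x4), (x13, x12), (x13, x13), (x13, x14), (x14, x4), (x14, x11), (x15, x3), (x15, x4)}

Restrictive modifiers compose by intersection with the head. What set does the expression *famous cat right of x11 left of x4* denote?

⟦right of x11⟧ = {x : ⟨x, x11⟩ ∈ ⟦right of⟧} = {x1, x2, x3, x4, x5, x7, x9, x11, x12, x13}
⟦left of x4⟧ = {x : ⟨x, x4⟩ ∈ ⟦left of⟧} = {x2, x3, x6, x7, x8, x10, x12, x13, x14, x15}
⟦cat⟧ = {x5, x7, x8, x10, x11, x12, x13}
… ∩ ⟦right of x11⟧ = {x5, x7, x8, x10, x11, x12, x13} ∩ {x1, x2, x3, x4, x5, x7, x9, x11, x12, x13} = {x5, x7, x11, x12, x13}
… ∩ ⟦left of x4⟧ = {x5, x7, x11, x12, x13} ∩ {x2, x3, x6, x7, x8, x10, x12, x13, x14, x15} = {x7, x12, x13}
… ∩ ⟦famous⟧ = {x7, x12, x13} ∩ {x3, x4, x5, x9, x15} = ∅
So ⟦famous cat right of x11 left of x4⟧ = ∅.

∅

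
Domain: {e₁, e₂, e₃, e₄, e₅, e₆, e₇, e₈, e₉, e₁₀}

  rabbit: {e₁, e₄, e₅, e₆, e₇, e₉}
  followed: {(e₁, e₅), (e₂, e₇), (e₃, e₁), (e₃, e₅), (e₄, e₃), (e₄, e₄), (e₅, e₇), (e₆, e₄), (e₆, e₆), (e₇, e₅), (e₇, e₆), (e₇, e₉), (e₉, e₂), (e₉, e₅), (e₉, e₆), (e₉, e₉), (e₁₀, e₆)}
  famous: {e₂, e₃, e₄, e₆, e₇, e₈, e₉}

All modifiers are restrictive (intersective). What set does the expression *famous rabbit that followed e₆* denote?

⟦that followed e₆⟧ = {x : ⟨x, e₆⟩ ∈ ⟦followed⟧} = {e₆, e₇, e₉, e₁₀}
⟦rabbit⟧ = {e₁, e₄, e₅, e₆, e₇, e₉}
… ∩ ⟦that followed e₆⟧ = {e₁, e₄, e₅, e₆, e₇, e₉} ∩ {e₆, e₇, e₉, e₁₀} = {e₆, e₇, e₉}
… ∩ ⟦famous⟧ = {e₆, e₇, e₉} ∩ {e₂, e₃, e₄, e₆, e₇, e₈, e₉} = {e₆, e₇, e₉}
So ⟦famous rabbit that followed e₆⟧ = {e₆, e₇, e₉}.

{e₆, e₇, e₉}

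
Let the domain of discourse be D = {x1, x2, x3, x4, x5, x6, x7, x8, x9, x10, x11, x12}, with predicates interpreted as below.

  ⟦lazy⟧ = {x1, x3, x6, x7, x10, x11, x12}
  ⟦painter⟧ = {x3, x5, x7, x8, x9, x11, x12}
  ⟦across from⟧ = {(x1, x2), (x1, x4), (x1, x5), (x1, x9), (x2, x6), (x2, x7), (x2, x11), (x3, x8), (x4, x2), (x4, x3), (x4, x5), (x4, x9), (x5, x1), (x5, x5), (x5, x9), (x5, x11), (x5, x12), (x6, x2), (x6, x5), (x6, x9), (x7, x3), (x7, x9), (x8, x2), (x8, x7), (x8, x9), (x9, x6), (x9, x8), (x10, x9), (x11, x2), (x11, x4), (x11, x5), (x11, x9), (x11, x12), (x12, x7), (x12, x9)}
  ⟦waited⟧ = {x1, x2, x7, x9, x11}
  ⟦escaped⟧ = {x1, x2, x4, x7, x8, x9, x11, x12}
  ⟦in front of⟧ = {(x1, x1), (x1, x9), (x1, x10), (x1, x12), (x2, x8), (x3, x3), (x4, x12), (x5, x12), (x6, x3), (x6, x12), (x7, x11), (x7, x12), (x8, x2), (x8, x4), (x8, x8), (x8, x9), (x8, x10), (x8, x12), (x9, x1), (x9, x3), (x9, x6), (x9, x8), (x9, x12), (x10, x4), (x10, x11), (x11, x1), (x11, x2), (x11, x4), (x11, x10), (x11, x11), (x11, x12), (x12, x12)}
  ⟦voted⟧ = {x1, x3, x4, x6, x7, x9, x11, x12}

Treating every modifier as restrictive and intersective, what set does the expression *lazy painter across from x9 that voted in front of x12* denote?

⟦across from x9⟧ = {x : ⟨x, x9⟩ ∈ ⟦across from⟧} = {x1, x4, x5, x6, x7, x8, x10, x11, x12}
⟦that voted⟧ = ⟦voted⟧ = {x1, x3, x4, x6, x7, x9, x11, x12}
⟦in front of x12⟧ = {x : ⟨x, x12⟩ ∈ ⟦in front of⟧} = {x1, x4, x5, x6, x7, x8, x9, x11, x12}
⟦painter⟧ = {x3, x5, x7, x8, x9, x11, x12}
… ∩ ⟦across from x9⟧ = {x3, x5, x7, x8, x9, x11, x12} ∩ {x1, x4, x5, x6, x7, x8, x10, x11, x12} = {x5, x7, x8, x11, x12}
… ∩ ⟦that voted⟧ = {x5, x7, x8, x11, x12} ∩ {x1, x3, x4, x6, x7, x9, x11, x12} = {x7, x11, x12}
… ∩ ⟦in front of x12⟧ = {x7, x11, x12} ∩ {x1, x4, x5, x6, x7, x8, x9, x11, x12} = {x7, x11, x12}
… ∩ ⟦lazy⟧ = {x7, x11, x12} ∩ {x1, x3, x6, x7, x10, x11, x12} = {x7, x11, x12}
So ⟦lazy painter across from x9 that voted in front of x12⟧ = {x7, x11, x12}.

{x7, x11, x12}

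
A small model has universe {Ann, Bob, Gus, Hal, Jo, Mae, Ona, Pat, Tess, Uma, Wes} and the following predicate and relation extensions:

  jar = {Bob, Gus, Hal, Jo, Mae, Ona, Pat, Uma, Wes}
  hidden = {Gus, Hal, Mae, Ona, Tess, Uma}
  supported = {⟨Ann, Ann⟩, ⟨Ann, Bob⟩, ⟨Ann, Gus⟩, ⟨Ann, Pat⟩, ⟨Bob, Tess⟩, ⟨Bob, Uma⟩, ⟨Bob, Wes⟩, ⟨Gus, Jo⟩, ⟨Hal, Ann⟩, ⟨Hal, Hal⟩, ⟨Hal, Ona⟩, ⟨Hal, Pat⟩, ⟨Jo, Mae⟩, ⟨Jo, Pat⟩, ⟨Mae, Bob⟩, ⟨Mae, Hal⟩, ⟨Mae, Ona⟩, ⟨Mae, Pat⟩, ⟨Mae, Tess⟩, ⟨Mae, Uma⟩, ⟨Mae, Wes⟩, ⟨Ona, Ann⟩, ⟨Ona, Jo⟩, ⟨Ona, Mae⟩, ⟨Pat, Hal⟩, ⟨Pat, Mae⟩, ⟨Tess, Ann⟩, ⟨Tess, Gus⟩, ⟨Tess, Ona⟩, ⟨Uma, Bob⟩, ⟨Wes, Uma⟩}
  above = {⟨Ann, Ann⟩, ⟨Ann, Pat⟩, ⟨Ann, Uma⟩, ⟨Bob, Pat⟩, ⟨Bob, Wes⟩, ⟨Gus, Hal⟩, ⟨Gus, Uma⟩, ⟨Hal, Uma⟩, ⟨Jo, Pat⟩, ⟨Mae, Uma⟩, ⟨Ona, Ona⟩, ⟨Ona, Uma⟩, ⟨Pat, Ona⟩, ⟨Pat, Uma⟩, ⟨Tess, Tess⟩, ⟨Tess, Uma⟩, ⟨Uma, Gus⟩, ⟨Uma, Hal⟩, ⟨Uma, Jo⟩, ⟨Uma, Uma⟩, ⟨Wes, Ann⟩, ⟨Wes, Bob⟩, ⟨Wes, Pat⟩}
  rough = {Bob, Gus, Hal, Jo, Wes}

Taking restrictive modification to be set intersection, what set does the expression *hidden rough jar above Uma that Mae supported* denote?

{Hal}

⟦above Uma⟧ = {x : ⟨x, Uma⟩ ∈ ⟦above⟧} = {Ann, Gus, Hal, Mae, Ona, Pat, Tess, Uma}
⟦that Mae supported⟧ = {x : ⟨Mae, x⟩ ∈ ⟦supported⟧} = {Bob, Hal, Ona, Pat, Tess, Uma, Wes}
⟦jar⟧ = {Bob, Gus, Hal, Jo, Mae, Ona, Pat, Uma, Wes}
… ∩ ⟦above Uma⟧ = {Bob, Gus, Hal, Jo, Mae, Ona, Pat, Uma, Wes} ∩ {Ann, Gus, Hal, Mae, Ona, Pat, Tess, Uma} = {Gus, Hal, Mae, Ona, Pat, Uma}
… ∩ ⟦that Mae supported⟧ = {Gus, Hal, Mae, Ona, Pat, Uma} ∩ {Bob, Hal, Ona, Pat, Tess, Uma, Wes} = {Hal, Ona, Pat, Uma}
… ∩ ⟦hidden⟧ = {Hal, Ona, Pat, Uma} ∩ {Gus, Hal, Mae, Ona, Tess, Uma} = {Hal, Ona, Uma}
… ∩ ⟦rough⟧ = {Hal, Ona, Uma} ∩ {Bob, Gus, Hal, Jo, Wes} = {Hal}
So ⟦hidden rough jar above Uma that Mae supported⟧ = {Hal}.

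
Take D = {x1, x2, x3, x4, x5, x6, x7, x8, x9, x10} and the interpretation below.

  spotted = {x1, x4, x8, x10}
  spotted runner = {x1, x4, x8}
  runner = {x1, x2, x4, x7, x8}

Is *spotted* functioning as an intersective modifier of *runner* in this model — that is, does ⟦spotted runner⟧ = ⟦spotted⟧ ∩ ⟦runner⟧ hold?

⟦spotted⟧ ∩ ⟦runner⟧ = {x1, x4, x8, x10} ∩ {x1, x2, x4, x7, x8} = {x1, x4, x8}
Observed ⟦spotted runner⟧ = {x1, x4, x8}.
These coincide, so the modifier is intersective here.

yes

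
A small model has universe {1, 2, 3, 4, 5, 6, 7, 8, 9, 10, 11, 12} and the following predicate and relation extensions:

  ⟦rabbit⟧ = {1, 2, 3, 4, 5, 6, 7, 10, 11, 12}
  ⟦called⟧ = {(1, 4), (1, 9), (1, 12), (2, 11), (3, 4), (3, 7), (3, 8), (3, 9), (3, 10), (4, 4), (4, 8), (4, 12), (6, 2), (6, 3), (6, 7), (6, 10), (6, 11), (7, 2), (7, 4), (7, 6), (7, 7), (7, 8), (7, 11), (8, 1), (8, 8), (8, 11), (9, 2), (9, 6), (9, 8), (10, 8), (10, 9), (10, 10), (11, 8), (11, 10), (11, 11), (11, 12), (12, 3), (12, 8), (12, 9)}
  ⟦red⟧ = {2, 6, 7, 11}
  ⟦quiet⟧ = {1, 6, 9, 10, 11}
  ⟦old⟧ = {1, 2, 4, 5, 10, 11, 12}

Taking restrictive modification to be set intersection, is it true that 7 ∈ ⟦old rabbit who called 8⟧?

no

⟦who called 8⟧ = {x : ⟨x, 8⟩ ∈ ⟦called⟧} = {3, 4, 7, 8, 9, 10, 11, 12}
⟦rabbit⟧ = {1, 2, 3, 4, 5, 6, 7, 10, 11, 12}
… ∩ ⟦who called 8⟧ = {1, 2, 3, 4, 5, 6, 7, 10, 11, 12} ∩ {3, 4, 7, 8, 9, 10, 11, 12} = {3, 4, 7, 10, 11, 12}
… ∩ ⟦old⟧ = {3, 4, 7, 10, 11, 12} ∩ {1, 2, 4, 5, 10, 11, 12} = {4, 10, 11, 12}
⟦old rabbit who called 8⟧ = {4, 10, 11, 12}; 7 ∉ this set.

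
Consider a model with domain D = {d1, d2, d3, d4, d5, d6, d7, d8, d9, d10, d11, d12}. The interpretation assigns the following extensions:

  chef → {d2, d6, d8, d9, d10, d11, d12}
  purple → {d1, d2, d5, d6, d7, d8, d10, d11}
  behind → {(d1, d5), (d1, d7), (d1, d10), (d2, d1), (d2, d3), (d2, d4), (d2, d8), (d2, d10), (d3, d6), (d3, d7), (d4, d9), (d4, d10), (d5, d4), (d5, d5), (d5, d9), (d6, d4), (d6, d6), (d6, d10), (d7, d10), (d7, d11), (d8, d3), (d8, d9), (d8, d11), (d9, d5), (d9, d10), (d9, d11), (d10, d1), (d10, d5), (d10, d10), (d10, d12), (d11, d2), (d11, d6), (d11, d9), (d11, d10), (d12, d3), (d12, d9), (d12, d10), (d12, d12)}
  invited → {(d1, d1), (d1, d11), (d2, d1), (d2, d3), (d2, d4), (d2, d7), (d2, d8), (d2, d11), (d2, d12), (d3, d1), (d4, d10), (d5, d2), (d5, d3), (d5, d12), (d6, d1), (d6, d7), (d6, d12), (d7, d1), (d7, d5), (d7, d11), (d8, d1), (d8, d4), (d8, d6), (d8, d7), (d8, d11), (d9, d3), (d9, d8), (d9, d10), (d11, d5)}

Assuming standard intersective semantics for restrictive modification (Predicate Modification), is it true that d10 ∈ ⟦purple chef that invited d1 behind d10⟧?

⟦that invited d1⟧ = {x : ⟨x, d1⟩ ∈ ⟦invited⟧} = {d1, d2, d3, d6, d7, d8}
⟦behind d10⟧ = {x : ⟨x, d10⟩ ∈ ⟦behind⟧} = {d1, d2, d4, d6, d7, d9, d10, d11, d12}
⟦chef⟧ = {d2, d6, d8, d9, d10, d11, d12}
… ∩ ⟦that invited d1⟧ = {d2, d6, d8, d9, d10, d11, d12} ∩ {d1, d2, d3, d6, d7, d8} = {d2, d6, d8}
… ∩ ⟦behind d10⟧ = {d2, d6, d8} ∩ {d1, d2, d4, d6, d7, d9, d10, d11, d12} = {d2, d6}
… ∩ ⟦purple⟧ = {d2, d6} ∩ {d1, d2, d5, d6, d7, d8, d10, d11} = {d2, d6}
⟦purple chef that invited d1 behind d10⟧ = {d2, d6}; d10 ∉ this set.

no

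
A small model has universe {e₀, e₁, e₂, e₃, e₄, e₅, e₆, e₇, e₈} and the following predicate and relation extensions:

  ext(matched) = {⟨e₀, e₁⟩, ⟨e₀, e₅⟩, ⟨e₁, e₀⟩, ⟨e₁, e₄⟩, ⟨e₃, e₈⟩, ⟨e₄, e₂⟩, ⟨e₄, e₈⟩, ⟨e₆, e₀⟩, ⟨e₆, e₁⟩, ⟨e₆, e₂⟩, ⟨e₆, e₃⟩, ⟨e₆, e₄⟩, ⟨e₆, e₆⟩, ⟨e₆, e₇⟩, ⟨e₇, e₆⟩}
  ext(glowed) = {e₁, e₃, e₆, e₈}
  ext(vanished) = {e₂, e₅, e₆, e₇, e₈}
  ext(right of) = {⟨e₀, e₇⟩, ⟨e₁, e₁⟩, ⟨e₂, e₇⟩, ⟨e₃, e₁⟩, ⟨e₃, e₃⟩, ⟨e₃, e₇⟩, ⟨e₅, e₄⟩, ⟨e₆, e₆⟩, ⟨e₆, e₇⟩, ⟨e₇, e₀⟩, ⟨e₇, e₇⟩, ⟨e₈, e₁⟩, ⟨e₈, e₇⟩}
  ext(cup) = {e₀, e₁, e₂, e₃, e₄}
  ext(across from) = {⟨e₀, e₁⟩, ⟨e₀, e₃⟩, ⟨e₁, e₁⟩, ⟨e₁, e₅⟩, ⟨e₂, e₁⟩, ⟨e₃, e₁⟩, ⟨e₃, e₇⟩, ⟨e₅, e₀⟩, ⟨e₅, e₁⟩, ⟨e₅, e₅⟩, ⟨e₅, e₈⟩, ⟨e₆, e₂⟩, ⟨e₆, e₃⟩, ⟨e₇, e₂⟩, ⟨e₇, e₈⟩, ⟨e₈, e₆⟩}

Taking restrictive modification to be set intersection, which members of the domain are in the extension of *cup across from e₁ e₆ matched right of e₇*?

{e₀, e₂, e₃}

⟦across from e₁⟧ = {x : ⟨x, e₁⟩ ∈ ⟦across from⟧} = {e₀, e₁, e₂, e₃, e₅}
⟦e₆ matched⟧ = {x : ⟨e₆, x⟩ ∈ ⟦matched⟧} = {e₀, e₁, e₂, e₃, e₄, e₆, e₇}
⟦right of e₇⟧ = {x : ⟨x, e₇⟩ ∈ ⟦right of⟧} = {e₀, e₂, e₃, e₆, e₇, e₈}
⟦cup⟧ = {e₀, e₁, e₂, e₃, e₄}
… ∩ ⟦across from e₁⟧ = {e₀, e₁, e₂, e₃, e₄} ∩ {e₀, e₁, e₂, e₃, e₅} = {e₀, e₁, e₂, e₃}
… ∩ ⟦e₆ matched⟧ = {e₀, e₁, e₂, e₃} ∩ {e₀, e₁, e₂, e₃, e₄, e₆, e₇} = {e₀, e₁, e₂, e₃}
… ∩ ⟦right of e₇⟧ = {e₀, e₁, e₂, e₃} ∩ {e₀, e₂, e₃, e₆, e₇, e₈} = {e₀, e₂, e₃}
So ⟦cup across from e₁ e₆ matched right of e₇⟧ = {e₀, e₂, e₃}.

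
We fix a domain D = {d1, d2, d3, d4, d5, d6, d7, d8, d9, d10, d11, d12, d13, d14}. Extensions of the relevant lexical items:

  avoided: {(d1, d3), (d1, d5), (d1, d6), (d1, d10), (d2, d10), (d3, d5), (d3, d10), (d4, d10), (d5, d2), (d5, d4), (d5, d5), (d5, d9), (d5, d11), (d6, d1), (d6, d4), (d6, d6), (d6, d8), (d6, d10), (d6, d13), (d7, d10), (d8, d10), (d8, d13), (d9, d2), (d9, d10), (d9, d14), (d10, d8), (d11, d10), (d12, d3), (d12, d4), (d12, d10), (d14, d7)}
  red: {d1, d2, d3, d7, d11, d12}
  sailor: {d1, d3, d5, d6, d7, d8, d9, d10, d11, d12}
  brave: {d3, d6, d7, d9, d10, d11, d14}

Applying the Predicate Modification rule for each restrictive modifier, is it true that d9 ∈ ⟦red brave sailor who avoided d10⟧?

⟦who avoided d10⟧ = {x : ⟨x, d10⟩ ∈ ⟦avoided⟧} = {d1, d2, d3, d4, d6, d7, d8, d9, d11, d12}
⟦sailor⟧ = {d1, d3, d5, d6, d7, d8, d9, d10, d11, d12}
… ∩ ⟦who avoided d10⟧ = {d1, d3, d5, d6, d7, d8, d9, d10, d11, d12} ∩ {d1, d2, d3, d4, d6, d7, d8, d9, d11, d12} = {d1, d3, d6, d7, d8, d9, d11, d12}
… ∩ ⟦red⟧ = {d1, d3, d6, d7, d8, d9, d11, d12} ∩ {d1, d2, d3, d7, d11, d12} = {d1, d3, d7, d11, d12}
… ∩ ⟦brave⟧ = {d1, d3, d7, d11, d12} ∩ {d3, d6, d7, d9, d10, d11, d14} = {d3, d7, d11}
⟦red brave sailor who avoided d10⟧ = {d3, d7, d11}; d9 ∉ this set.

no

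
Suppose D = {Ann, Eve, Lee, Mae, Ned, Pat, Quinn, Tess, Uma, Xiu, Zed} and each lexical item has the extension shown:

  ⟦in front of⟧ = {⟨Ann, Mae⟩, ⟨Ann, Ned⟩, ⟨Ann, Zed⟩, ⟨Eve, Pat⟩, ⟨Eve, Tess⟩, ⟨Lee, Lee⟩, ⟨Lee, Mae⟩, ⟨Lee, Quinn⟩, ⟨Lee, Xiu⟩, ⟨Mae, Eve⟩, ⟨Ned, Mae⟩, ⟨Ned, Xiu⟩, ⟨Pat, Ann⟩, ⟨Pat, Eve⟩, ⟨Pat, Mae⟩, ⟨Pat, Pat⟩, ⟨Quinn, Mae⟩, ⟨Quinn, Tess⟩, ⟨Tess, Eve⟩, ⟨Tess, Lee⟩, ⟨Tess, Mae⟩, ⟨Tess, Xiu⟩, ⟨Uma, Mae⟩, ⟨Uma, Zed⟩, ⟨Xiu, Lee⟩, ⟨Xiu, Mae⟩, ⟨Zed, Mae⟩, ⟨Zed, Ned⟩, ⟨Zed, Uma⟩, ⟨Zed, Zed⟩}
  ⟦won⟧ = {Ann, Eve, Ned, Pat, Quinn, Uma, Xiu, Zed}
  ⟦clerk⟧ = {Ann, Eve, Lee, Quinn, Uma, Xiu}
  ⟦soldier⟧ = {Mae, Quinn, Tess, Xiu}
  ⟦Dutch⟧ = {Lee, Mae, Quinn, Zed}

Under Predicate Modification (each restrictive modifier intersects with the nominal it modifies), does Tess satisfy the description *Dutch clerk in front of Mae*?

⟦in front of Mae⟧ = {x : ⟨x, Mae⟩ ∈ ⟦in front of⟧} = {Ann, Lee, Ned, Pat, Quinn, Tess, Uma, Xiu, Zed}
⟦clerk⟧ = {Ann, Eve, Lee, Quinn, Uma, Xiu}
… ∩ ⟦in front of Mae⟧ = {Ann, Eve, Lee, Quinn, Uma, Xiu} ∩ {Ann, Lee, Ned, Pat, Quinn, Tess, Uma, Xiu, Zed} = {Ann, Lee, Quinn, Uma, Xiu}
… ∩ ⟦Dutch⟧ = {Ann, Lee, Quinn, Uma, Xiu} ∩ {Lee, Mae, Quinn, Zed} = {Lee, Quinn}
⟦Dutch clerk in front of Mae⟧ = {Lee, Quinn}; Tess ∉ this set.

no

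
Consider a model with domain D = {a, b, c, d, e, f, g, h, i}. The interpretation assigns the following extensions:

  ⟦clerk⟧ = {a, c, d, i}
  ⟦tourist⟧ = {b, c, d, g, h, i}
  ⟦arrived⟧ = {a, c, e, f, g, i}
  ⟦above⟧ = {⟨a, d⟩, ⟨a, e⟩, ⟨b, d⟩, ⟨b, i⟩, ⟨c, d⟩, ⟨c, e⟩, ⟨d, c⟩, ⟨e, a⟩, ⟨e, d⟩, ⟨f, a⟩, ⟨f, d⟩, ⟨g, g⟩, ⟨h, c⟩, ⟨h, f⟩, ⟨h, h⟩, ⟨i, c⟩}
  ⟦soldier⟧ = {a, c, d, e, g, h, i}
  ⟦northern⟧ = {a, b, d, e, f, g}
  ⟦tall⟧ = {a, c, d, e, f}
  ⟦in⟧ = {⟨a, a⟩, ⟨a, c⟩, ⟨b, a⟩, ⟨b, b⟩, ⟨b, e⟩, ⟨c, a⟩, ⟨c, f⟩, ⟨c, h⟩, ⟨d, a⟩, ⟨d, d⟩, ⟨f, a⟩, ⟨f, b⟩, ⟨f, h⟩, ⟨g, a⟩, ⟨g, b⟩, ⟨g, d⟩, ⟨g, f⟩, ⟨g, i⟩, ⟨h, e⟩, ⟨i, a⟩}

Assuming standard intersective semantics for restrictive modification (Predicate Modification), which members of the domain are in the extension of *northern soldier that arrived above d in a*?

⟦that arrived⟧ = ⟦arrived⟧ = {a, c, e, f, g, i}
⟦above d⟧ = {x : ⟨x, d⟩ ∈ ⟦above⟧} = {a, b, c, e, f}
⟦in a⟧ = {x : ⟨x, a⟩ ∈ ⟦in⟧} = {a, b, c, d, f, g, i}
⟦soldier⟧ = {a, c, d, e, g, h, i}
… ∩ ⟦that arrived⟧ = {a, c, d, e, g, h, i} ∩ {a, c, e, f, g, i} = {a, c, e, g, i}
… ∩ ⟦above d⟧ = {a, c, e, g, i} ∩ {a, b, c, e, f} = {a, c, e}
… ∩ ⟦in a⟧ = {a, c, e} ∩ {a, b, c, d, f, g, i} = {a, c}
… ∩ ⟦northern⟧ = {a, c} ∩ {a, b, d, e, f, g} = {a}
So ⟦northern soldier that arrived above d in a⟧ = {a}.

{a}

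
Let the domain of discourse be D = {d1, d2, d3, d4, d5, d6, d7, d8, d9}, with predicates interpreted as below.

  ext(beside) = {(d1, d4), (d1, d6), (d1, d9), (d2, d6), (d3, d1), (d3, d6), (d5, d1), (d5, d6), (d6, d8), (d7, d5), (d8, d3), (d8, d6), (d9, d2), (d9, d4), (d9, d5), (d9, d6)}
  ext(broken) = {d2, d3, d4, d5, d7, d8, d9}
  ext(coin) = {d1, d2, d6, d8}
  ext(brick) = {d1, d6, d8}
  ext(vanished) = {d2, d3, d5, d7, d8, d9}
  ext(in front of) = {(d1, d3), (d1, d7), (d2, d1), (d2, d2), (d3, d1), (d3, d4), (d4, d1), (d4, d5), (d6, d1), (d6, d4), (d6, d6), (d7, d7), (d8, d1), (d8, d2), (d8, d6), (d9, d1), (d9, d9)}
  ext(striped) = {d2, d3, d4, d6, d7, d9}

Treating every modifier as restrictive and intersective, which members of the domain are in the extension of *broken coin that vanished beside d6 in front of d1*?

{d2, d8}

⟦that vanished⟧ = ⟦vanished⟧ = {d2, d3, d5, d7, d8, d9}
⟦beside d6⟧ = {x : ⟨x, d6⟩ ∈ ⟦beside⟧} = {d1, d2, d3, d5, d8, d9}
⟦in front of d1⟧ = {x : ⟨x, d1⟩ ∈ ⟦in front of⟧} = {d2, d3, d4, d6, d8, d9}
⟦coin⟧ = {d1, d2, d6, d8}
… ∩ ⟦that vanished⟧ = {d1, d2, d6, d8} ∩ {d2, d3, d5, d7, d8, d9} = {d2, d8}
… ∩ ⟦beside d6⟧ = {d2, d8} ∩ {d1, d2, d3, d5, d8, d9} = {d2, d8}
… ∩ ⟦in front of d1⟧ = {d2, d8} ∩ {d2, d3, d4, d6, d8, d9} = {d2, d8}
… ∩ ⟦broken⟧ = {d2, d8} ∩ {d2, d3, d4, d5, d7, d8, d9} = {d2, d8}
So ⟦broken coin that vanished beside d6 in front of d1⟧ = {d2, d8}.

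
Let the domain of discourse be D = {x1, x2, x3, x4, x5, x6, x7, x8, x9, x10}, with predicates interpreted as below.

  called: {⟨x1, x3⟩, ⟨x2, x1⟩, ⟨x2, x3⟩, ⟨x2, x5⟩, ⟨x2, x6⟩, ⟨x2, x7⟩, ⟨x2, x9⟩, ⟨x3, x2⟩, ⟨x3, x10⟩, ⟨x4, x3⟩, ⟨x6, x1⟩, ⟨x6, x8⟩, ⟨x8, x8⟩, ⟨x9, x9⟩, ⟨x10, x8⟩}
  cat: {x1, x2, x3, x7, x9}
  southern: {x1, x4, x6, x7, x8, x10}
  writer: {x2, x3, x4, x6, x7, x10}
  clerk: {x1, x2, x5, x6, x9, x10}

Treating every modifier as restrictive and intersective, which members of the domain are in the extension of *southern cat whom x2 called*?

{x1, x7}

⟦whom x2 called⟧ = {x : ⟨x2, x⟩ ∈ ⟦called⟧} = {x1, x3, x5, x6, x7, x9}
⟦cat⟧ = {x1, x2, x3, x7, x9}
… ∩ ⟦whom x2 called⟧ = {x1, x2, x3, x7, x9} ∩ {x1, x3, x5, x6, x7, x9} = {x1, x3, x7, x9}
… ∩ ⟦southern⟧ = {x1, x3, x7, x9} ∩ {x1, x4, x6, x7, x8, x10} = {x1, x7}
So ⟦southern cat whom x2 called⟧ = {x1, x7}.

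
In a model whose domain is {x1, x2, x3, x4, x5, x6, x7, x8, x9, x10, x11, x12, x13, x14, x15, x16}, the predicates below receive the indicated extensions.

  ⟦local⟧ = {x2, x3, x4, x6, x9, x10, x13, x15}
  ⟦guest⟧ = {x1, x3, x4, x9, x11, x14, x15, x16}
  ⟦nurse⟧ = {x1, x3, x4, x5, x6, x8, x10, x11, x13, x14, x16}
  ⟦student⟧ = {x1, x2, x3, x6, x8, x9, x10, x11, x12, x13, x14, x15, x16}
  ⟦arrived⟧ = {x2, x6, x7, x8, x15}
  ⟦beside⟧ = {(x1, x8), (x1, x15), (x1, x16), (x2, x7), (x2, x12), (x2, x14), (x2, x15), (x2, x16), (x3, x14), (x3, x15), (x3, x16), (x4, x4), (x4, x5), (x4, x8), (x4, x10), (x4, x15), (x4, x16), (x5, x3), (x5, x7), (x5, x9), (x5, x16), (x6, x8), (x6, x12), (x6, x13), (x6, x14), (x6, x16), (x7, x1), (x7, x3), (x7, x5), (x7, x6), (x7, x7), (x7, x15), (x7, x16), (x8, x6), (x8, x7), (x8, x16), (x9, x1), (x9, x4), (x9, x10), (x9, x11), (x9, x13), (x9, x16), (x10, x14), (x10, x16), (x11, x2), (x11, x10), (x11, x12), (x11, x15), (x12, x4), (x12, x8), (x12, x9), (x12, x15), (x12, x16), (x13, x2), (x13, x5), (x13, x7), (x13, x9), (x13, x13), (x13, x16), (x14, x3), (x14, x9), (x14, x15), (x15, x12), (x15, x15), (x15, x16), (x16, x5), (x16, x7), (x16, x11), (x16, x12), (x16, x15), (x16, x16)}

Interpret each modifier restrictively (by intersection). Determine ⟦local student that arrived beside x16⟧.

⟦that arrived⟧ = ⟦arrived⟧ = {x2, x6, x7, x8, x15}
⟦beside x16⟧ = {x : ⟨x, x16⟩ ∈ ⟦beside⟧} = {x1, x2, x3, x4, x5, x6, x7, x8, x9, x10, x12, x13, x15, x16}
⟦student⟧ = {x1, x2, x3, x6, x8, x9, x10, x11, x12, x13, x14, x15, x16}
… ∩ ⟦that arrived⟧ = {x1, x2, x3, x6, x8, x9, x10, x11, x12, x13, x14, x15, x16} ∩ {x2, x6, x7, x8, x15} = {x2, x6, x8, x15}
… ∩ ⟦beside x16⟧ = {x2, x6, x8, x15} ∩ {x1, x2, x3, x4, x5, x6, x7, x8, x9, x10, x12, x13, x15, x16} = {x2, x6, x8, x15}
… ∩ ⟦local⟧ = {x2, x6, x8, x15} ∩ {x2, x3, x4, x6, x9, x10, x13, x15} = {x2, x6, x15}
So ⟦local student that arrived beside x16⟧ = {x2, x6, x15}.

{x2, x6, x15}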